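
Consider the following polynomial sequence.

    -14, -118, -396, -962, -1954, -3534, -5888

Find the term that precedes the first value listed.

D1: -104, -278, -566, -992, -1580, -2354
D2: -174, -288, -426, -588, -774
D3: -114, -138, -162, -186
D4: -24, -24, -24
The fourth differences are constant at -24.
Work back: -114 + 24 = -90;  -174 + 90 = -84;  -104 + 84 = -20;  -14 + 20 = 6

6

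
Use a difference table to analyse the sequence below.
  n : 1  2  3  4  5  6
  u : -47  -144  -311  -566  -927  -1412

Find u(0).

-2

D1: -97, -167, -255, -361, -485
D2: -70, -88, -106, -124
D3: -18, -18, -18
The third differences are constant at -18.
Work back: -70 + 18 = -52;  -97 + 52 = -45;  -47 + 45 = -2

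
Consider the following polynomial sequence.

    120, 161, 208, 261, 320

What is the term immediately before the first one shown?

D1: 41, 47, 53, 59
D2: 6, 6, 6
The second differences are constant at 6.
Work back: 41 − 6 = 35;  120 − 35 = 85

85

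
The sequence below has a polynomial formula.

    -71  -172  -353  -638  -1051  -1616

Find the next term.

First differences: -101  -181  -285  -413  -565
Second differences: -80  -104  -128  -152
Third differences: -24  -24  -24
Third differences constant at -24.
-152 − 24 = -176;  -565 − 176 = -741;  -1616 − 741 = -2357

-2357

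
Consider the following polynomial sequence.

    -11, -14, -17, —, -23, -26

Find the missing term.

-20

Using the first 3 terms:
D1: -3  -3
Constant first difference = -3.
Extend forward: -17 − 3 = -20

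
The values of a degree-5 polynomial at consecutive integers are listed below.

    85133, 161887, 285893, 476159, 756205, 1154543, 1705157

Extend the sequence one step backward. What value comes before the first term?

D1: 76754, 124006, 190266, 280046, 398338, 550614
D2: 47252, 66260, 89780, 118292, 152276
D3: 19008, 23520, 28512, 33984
D4: 4512, 4992, 5472
D5: 480, 480
The fifth differences are constant at 480.
Work back: 4512 − 480 = 4032;  19008 − 4032 = 14976;  47252 − 14976 = 32276;  76754 − 32276 = 44478;  85133 − 44478 = 40655

40655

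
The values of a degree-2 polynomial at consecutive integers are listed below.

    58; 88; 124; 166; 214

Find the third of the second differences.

6

First differences: 30, 36, 42, 48
Second differences: 6, 6, 6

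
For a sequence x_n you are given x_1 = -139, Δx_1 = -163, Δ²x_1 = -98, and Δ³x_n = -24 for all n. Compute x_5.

Build the table forward from the leading diagonal:
Third differences: -24, -24, -24, -24, -24
Second differences: -98, -122, -146, -170, -194
First differences: -163, -261, -383, -529, -699
x: -139, -302, -563, -946, -1475

-1475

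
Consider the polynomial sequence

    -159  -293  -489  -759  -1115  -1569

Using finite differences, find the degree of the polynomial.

First differences: -134, -196, -270, -356, -454
Second differences: -62, -74, -86, -98
Third differences: -12, -12, -12
The third differences are constant, so the polynomial has degree 3.

3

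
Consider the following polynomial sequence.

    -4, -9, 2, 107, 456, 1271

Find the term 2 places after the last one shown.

-5, 11, 105, 349, 815
16, 94, 244, 466
78, 150, 222
72, 72
The fourth differences are constant (72).
222 + 72 = 294;  466 + 294 = 760;  815 + 760 = 1575;  1271 + 1575 = 2846
294 + 72 = 366;  760 + 366 = 1126;  1575 + 1126 = 2701;  2846 + 2701 = 5547

5547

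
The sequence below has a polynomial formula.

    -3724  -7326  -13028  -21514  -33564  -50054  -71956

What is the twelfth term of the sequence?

-303386

-3602  -5702  -8486  -12050  -16490  -21902
-2100  -2784  -3564  -4440  -5412
-684  -780  -876  -972
-96  -96  -96
Fourth differences constant at -96.
-972 − 96 = -1068;  -5412 − 1068 = -6480;  -21902 − 6480 = -28382;  -71956 − 28382 = -100338
-1068 − 96 = -1164;  -6480 − 1164 = -7644;  -28382 − 7644 = -36026;  -100338 − 36026 = -136364
-1164 − 96 = -1260;  -7644 − 1260 = -8904;  -36026 − 8904 = -44930;  -136364 − 44930 = -181294
-1260 − 96 = -1356;  -8904 − 1356 = -10260;  -44930 − 10260 = -55190;  -181294 − 55190 = -236484
-1356 − 96 = -1452;  -10260 − 1452 = -11712;  -55190 − 11712 = -66902;  -236484 − 66902 = -303386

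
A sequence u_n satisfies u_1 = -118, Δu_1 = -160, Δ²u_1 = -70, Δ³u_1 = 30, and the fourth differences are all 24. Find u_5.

-1034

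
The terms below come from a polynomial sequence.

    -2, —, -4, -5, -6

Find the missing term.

-3

Using the last 3 terms:
First differences: -1  -1
Constant first difference = -1.
Extend backward: -4 + 1 = -3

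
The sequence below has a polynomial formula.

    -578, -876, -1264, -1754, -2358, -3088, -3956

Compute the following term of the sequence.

-4974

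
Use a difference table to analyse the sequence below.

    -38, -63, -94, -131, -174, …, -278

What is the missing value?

Using the first 5 terms:
D1: -25  -31  -37  -43
D2: -6  -6  -6
Constant second difference = -6.
Extend forward: -43 − 6 = -49;  -174 − 49 = -223

-223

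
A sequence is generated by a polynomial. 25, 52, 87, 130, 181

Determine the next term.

240

First differences: 27, 35, 43, 51
Second differences: 8, 8, 8
Constant second difference = 8, so extend:
51 + 8 = 59;  181 + 59 = 240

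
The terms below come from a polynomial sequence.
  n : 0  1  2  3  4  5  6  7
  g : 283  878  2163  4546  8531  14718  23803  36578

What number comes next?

D1: 595, 1285, 2383, 3985, 6187, 9085, 12775
D2: 690, 1098, 1602, 2202, 2898, 3690
D3: 408, 504, 600, 696, 792
D4: 96, 96, 96, 96
Fourth differences constant at 96.
792 + 96 = 888;  3690 + 888 = 4578;  12775 + 4578 = 17353;  36578 + 17353 = 53931

53931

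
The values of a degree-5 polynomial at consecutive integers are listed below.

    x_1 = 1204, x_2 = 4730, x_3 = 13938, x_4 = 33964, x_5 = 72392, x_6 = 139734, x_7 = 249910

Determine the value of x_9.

3526, 9208, 20026, 38428, 67342, 110176
5682, 10818, 18402, 28914, 42834
5136, 7584, 10512, 13920
2448, 2928, 3408
480, 480
Fifth differences constant at 480.
3408 + 480 = 3888;  13920 + 3888 = 17808;  42834 + 17808 = 60642;  110176 + 60642 = 170818;  249910 + 170818 = 420728
3888 + 480 = 4368;  17808 + 4368 = 22176;  60642 + 22176 = 82818;  170818 + 82818 = 253636;  420728 + 253636 = 674364

674364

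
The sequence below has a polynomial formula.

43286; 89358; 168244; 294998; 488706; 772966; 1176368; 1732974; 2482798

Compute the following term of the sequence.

3472286

First differences: 46072, 78886, 126754, 193708, 284260, 403402, 556606, 749824
Second differences: 32814, 47868, 66954, 90552, 119142, 153204, 193218
Third differences: 15054, 19086, 23598, 28590, 34062, 40014
Fourth differences: 4032, 4512, 4992, 5472, 5952
Fifth differences: 480, 480, 480, 480
Fifth differences constant at 480.
5952 + 480 = 6432;  40014 + 6432 = 46446;  193218 + 46446 = 239664;  749824 + 239664 = 989488;  2482798 + 989488 = 3472286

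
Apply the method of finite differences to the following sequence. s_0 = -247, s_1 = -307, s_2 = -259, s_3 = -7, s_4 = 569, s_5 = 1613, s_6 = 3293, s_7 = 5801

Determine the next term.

-60, 48, 252, 576, 1044, 1680, 2508
108, 204, 324, 468, 636, 828
96, 120, 144, 168, 192
24, 24, 24, 24
The fourth differences are constant (24).
192 + 24 = 216;  828 + 216 = 1044;  2508 + 1044 = 3552;  5801 + 3552 = 9353

9353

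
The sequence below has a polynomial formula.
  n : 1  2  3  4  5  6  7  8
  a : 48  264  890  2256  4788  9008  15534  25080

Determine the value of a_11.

80418

216  626  1366  2532  4220  6526  9546
410  740  1166  1688  2306  3020
330  426  522  618  714
96  96  96  96
Constant fourth difference = 96, so extend:
714 + 96 = 810;  3020 + 810 = 3830;  9546 + 3830 = 13376;  25080 + 13376 = 38456
810 + 96 = 906;  3830 + 906 = 4736;  13376 + 4736 = 18112;  38456 + 18112 = 56568
906 + 96 = 1002;  4736 + 1002 = 5738;  18112 + 5738 = 23850;  56568 + 23850 = 80418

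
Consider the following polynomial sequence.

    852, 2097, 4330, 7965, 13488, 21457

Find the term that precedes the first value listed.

253

First differences: 1245, 2233, 3635, 5523, 7969
Second differences: 988, 1402, 1888, 2446
Third differences: 414, 486, 558
Fourth differences: 72, 72
The fourth differences are constant at 72.
Work back: 414 − 72 = 342;  988 − 342 = 646;  1245 − 646 = 599;  852 − 599 = 253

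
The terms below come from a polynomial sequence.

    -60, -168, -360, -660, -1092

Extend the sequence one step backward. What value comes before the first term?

-12

First differences: -108  -192  -300  -432
Second differences: -84  -108  -132
Third differences: -24  -24
The third differences are constant at -24.
Work back: -84 + 24 = -60;  -108 + 60 = -48;  -60 + 48 = -12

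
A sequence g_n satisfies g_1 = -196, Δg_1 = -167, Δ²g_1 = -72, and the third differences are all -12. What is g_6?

Build the table forward from the leading diagonal:
Δ³: -12, -12, -12, -12, -12, -12
Δ²: -72, -84, -96, -108, -120, -132
Δ: -167, -239, -323, -419, -527, -647
g: -196, -363, -602, -925, -1344, -1871

-1871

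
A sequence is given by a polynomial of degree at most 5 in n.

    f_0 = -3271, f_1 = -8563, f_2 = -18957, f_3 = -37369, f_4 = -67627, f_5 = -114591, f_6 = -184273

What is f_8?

Δ: -5292 , -10394 , -18412 , -30258 , -46964 , -69682
Δ²: -5102 , -8018 , -11846 , -16706 , -22718
Δ³: -2916 , -3828 , -4860 , -6012
Δ⁴: -912 , -1032 , -1152
Δ⁵: -120 , -120
Constant fifth difference = -120, so extend:
-1152 − 120 = -1272;  -6012 − 1272 = -7284;  -22718 − 7284 = -30002;  -69682 − 30002 = -99684;  -184273 − 99684 = -283957
-1272 − 120 = -1392;  -7284 − 1392 = -8676;  -30002 − 8676 = -38678;  -99684 − 38678 = -138362;  -283957 − 138362 = -422319

-422319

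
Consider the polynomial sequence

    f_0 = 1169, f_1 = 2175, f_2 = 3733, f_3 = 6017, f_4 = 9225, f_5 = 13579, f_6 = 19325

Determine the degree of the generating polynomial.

D1: 1006, 1558, 2284, 3208, 4354, 5746
D2: 552, 726, 924, 1146, 1392
D3: 174, 198, 222, 246
D4: 24, 24, 24
The fourth differences are constant, so the polynomial has degree 4.

4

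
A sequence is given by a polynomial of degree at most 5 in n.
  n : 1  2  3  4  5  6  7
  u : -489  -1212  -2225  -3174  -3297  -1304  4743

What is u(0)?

-122

D1: -723, -1013, -949, -123, 1993, 6047
D2: -290, 64, 826, 2116, 4054
D3: 354, 762, 1290, 1938
D4: 408, 528, 648
D5: 120, 120
The fifth differences are constant at 120.
Work back: 408 − 120 = 288;  354 − 288 = 66;  -290 − 66 = -356;  -723 + 356 = -367;  -489 + 367 = -122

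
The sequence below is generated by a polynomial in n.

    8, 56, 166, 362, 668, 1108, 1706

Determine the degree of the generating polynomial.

Δ: 48, 110, 196, 306, 440, 598
Δ²: 62, 86, 110, 134, 158
Δ³: 24, 24, 24, 24
The third differences are constant, so the polynomial has degree 3.

3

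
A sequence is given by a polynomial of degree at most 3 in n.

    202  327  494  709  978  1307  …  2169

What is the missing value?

1702

Using the first 6 terms:
125  167  215  269  329
42  48  54  60
6  6  6
Constant third difference = 6.
Extend forward: 60 + 6 = 66;  329 + 66 = 395;  1307 + 395 = 1702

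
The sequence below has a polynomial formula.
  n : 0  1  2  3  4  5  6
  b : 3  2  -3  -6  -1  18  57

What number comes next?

D1: -1, -5, -3, 5, 19, 39
D2: -4, 2, 8, 14, 20
D3: 6, 6, 6, 6
Third differences constant at 6.
20 + 6 = 26;  39 + 26 = 65;  57 + 65 = 122

122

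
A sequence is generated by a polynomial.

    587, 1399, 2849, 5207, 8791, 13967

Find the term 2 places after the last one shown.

812, 1450, 2358, 3584, 5176
638, 908, 1226, 1592
270, 318, 366
48, 48
Constant fourth difference = 48, so extend:
366 + 48 = 414;  1592 + 414 = 2006;  5176 + 2006 = 7182;  13967 + 7182 = 21149
414 + 48 = 462;  2006 + 462 = 2468;  7182 + 2468 = 9650;  21149 + 9650 = 30799

30799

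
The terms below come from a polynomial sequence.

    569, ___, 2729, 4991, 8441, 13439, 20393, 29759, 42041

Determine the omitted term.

1343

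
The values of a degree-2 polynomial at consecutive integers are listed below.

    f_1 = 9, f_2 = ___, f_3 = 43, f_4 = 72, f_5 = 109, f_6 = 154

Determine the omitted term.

Using the last 4 terms:
Δ: 29, 37, 45
Δ²: 8, 8
Constant second difference = 8.
Extend backward: 29 − 8 = 21;  43 − 21 = 22

22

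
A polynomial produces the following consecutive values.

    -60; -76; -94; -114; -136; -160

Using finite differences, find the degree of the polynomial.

2

Δ: -16, -18, -20, -22, -24
Δ²: -2, -2, -2, -2
The second differences are constant, so the polynomial has degree 2.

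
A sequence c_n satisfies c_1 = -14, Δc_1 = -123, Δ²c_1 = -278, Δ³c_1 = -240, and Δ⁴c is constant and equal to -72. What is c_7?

Build the table forward from the leading diagonal:
D4: -72  -72  -72  -72  -72  -72  -72
D3: -240  -312  -384  -456  -528  -600  -672
D2: -278  -518  -830  -1214  -1670  -2198  -2798
D1: -123  -401  -919  -1749  -2963  -4633  -6831
c: -14  -137  -538  -1457  -3206  -6169  -10802

-10802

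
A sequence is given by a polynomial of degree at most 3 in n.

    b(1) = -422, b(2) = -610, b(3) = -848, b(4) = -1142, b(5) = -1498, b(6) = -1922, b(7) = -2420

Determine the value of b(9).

-3662

D1: -188  -238  -294  -356  -424  -498
D2: -50  -56  -62  -68  -74
D3: -6  -6  -6  -6
The third differences are constant (-6).
-74 − 6 = -80;  -498 − 80 = -578;  -2420 − 578 = -2998
-80 − 6 = -86;  -578 − 86 = -664;  -2998 − 664 = -3662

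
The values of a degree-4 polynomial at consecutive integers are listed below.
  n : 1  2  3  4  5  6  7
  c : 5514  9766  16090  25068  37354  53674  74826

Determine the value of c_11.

D1: 4252, 6324, 8978, 12286, 16320, 21152
D2: 2072, 2654, 3308, 4034, 4832
D3: 582, 654, 726, 798
D4: 72, 72, 72
Fourth differences constant at 72.
798 + 72 = 870;  4832 + 870 = 5702;  21152 + 5702 = 26854;  74826 + 26854 = 101680
870 + 72 = 942;  5702 + 942 = 6644;  26854 + 6644 = 33498;  101680 + 33498 = 135178
942 + 72 = 1014;  6644 + 1014 = 7658;  33498 + 7658 = 41156;  135178 + 41156 = 176334
1014 + 72 = 1086;  7658 + 1086 = 8744;  41156 + 8744 = 49900;  176334 + 49900 = 226234

226234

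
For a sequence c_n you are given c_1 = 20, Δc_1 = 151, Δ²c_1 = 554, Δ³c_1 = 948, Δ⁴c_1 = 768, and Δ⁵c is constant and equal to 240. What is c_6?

Build the table forward from the leading diagonal:
Δ⁵: 240  240  240  240  240  240
Δ⁴: 768  1008  1248  1488  1728  1968
Δ³: 948  1716  2724  3972  5460  7188
Δ²: 554  1502  3218  5942  9914  15374
Δ: 151  705  2207  5425  11367  21281
c: 20  171  876  3083  8508  19875

19875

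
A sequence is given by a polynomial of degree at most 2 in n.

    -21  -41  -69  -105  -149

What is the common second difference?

First differences: -20, -28, -36, -44
Second differences: -8, -8, -8

-8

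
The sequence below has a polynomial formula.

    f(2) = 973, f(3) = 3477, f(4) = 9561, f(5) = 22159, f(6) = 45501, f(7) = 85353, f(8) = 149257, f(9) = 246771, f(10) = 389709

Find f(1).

171

D1: 2504  6084  12598  23342  39852  63904  97514  142938
D2: 3580  6514  10744  16510  24052  33610  45424
D3: 2934  4230  5766  7542  9558  11814
D4: 1296  1536  1776  2016  2256
D5: 240  240  240  240
The fifth differences are constant at 240.
Work back: 1296 − 240 = 1056;  2934 − 1056 = 1878;  3580 − 1878 = 1702;  2504 − 1702 = 802;  973 − 802 = 171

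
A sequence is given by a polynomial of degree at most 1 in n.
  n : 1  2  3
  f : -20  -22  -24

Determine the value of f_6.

-30

D1: -2, -2
Constant first difference = -2, so extend:
-24 − 2 = -26
-26 − 2 = -28
-28 − 2 = -30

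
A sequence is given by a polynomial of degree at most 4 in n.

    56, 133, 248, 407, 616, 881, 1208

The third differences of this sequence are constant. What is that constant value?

6

Δ: 77, 115, 159, 209, 265, 327
Δ²: 38, 44, 50, 56, 62
Δ³: 6, 6, 6, 6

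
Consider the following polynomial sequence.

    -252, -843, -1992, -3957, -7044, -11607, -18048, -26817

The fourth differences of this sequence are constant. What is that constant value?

-48

Δ: -591, -1149, -1965, -3087, -4563, -6441, -8769
Δ²: -558, -816, -1122, -1476, -1878, -2328
Δ³: -258, -306, -354, -402, -450
Δ⁴: -48, -48, -48, -48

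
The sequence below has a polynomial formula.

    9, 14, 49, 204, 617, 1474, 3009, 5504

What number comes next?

9289

D1: 5, 35, 155, 413, 857, 1535, 2495
D2: 30, 120, 258, 444, 678, 960
D3: 90, 138, 186, 234, 282
D4: 48, 48, 48, 48
Fourth differences constant at 48.
282 + 48 = 330;  960 + 330 = 1290;  2495 + 1290 = 3785;  5504 + 3785 = 9289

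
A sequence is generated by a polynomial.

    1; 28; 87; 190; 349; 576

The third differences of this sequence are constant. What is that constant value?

First differences: 27, 59, 103, 159, 227
Second differences: 32, 44, 56, 68
Third differences: 12, 12, 12

12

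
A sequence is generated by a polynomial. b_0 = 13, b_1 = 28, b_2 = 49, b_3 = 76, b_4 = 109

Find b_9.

15, 21, 27, 33
6, 6, 6
The second differences are constant (6).
33 + 6 = 39;  109 + 39 = 148
39 + 6 = 45;  148 + 45 = 193
45 + 6 = 51;  193 + 51 = 244
51 + 6 = 57;  244 + 57 = 301
57 + 6 = 63;  301 + 63 = 364

364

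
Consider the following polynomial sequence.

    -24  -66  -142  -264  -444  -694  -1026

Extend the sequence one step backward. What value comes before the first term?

First differences: -42, -76, -122, -180, -250, -332
Second differences: -34, -46, -58, -70, -82
Third differences: -12, -12, -12, -12
The third differences are constant at -12.
Work back: -34 + 12 = -22;  -42 + 22 = -20;  -24 + 20 = -4

-4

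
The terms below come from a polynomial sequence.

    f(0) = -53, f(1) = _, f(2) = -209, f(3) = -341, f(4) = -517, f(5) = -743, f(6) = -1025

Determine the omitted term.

Using the last 5 terms:
First differences: -132, -176, -226, -282
Second differences: -44, -50, -56
Third differences: -6, -6
Constant third difference = -6.
Extend backward: -44 + 6 = -38;  -132 + 38 = -94;  -209 + 94 = -115

-115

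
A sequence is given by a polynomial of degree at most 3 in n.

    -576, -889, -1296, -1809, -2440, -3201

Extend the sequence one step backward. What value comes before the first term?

-313  -407  -513  -631  -761
-94  -106  -118  -130
-12  -12  -12
The third differences are constant at -12.
Work back: -94 + 12 = -82;  -313 + 82 = -231;  -576 + 231 = -345

-345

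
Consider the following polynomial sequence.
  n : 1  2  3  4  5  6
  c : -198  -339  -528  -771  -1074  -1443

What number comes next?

First differences: -141 , -189 , -243 , -303 , -369
Second differences: -48 , -54 , -60 , -66
Third differences: -6 , -6 , -6
Constant third difference = -6, so extend:
-66 − 6 = -72;  -369 − 72 = -441;  -1443 − 441 = -1884

-1884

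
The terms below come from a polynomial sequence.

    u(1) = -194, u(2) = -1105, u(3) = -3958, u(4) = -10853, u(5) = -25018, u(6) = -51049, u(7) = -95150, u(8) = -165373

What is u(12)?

-946645

First differences: -911 , -2853 , -6895 , -14165 , -26031 , -44101 , -70223
Second differences: -1942 , -4042 , -7270 , -11866 , -18070 , -26122
Third differences: -2100 , -3228 , -4596 , -6204 , -8052
Fourth differences: -1128 , -1368 , -1608 , -1848
Fifth differences: -240 , -240 , -240
The fifth differences are constant (-240).
-1848 − 240 = -2088;  -8052 − 2088 = -10140;  -26122 − 10140 = -36262;  -70223 − 36262 = -106485;  -165373 − 106485 = -271858
-2088 − 240 = -2328;  -10140 − 2328 = -12468;  -36262 − 12468 = -48730;  -106485 − 48730 = -155215;  -271858 − 155215 = -427073
-2328 − 240 = -2568;  -12468 − 2568 = -15036;  -48730 − 15036 = -63766;  -155215 − 63766 = -218981;  -427073 − 218981 = -646054
-2568 − 240 = -2808;  -15036 − 2808 = -17844;  -63766 − 17844 = -81610;  -218981 − 81610 = -300591;  -646054 − 300591 = -946645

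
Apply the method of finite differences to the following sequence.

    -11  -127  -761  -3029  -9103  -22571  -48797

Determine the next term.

D1: -116, -634, -2268, -6074, -13468, -26226
D2: -518, -1634, -3806, -7394, -12758
D3: -1116, -2172, -3588, -5364
D4: -1056, -1416, -1776
D5: -360, -360
Fifth differences constant at -360.
-1776 − 360 = -2136;  -5364 − 2136 = -7500;  -12758 − 7500 = -20258;  -26226 − 20258 = -46484;  -48797 − 46484 = -95281

-95281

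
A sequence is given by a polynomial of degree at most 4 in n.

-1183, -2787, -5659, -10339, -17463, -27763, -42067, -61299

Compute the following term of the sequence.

Δ: -1604, -2872, -4680, -7124, -10300, -14304, -19232
Δ²: -1268, -1808, -2444, -3176, -4004, -4928
Δ³: -540, -636, -732, -828, -924
Δ⁴: -96, -96, -96, -96
Constant fourth difference = -96, so extend:
-924 − 96 = -1020;  -4928 − 1020 = -5948;  -19232 − 5948 = -25180;  -61299 − 25180 = -86479

-86479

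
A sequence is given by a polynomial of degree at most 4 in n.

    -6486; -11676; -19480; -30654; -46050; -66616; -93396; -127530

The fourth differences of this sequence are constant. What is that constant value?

-96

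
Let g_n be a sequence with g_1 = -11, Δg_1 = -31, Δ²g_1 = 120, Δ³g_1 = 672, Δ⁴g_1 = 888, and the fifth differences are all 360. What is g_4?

Build the table forward from the leading diagonal:
D5: 360, 360, 360, 360
D4: 888, 1248, 1608, 1968
D3: 672, 1560, 2808, 4416
D2: 120, 792, 2352, 5160
D1: -31, 89, 881, 3233
g: -11, -42, 47, 928

928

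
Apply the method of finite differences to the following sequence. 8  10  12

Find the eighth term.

D1: 2  2
Constant first difference = 2, so extend:
12 + 2 = 14
14 + 2 = 16
16 + 2 = 18
18 + 2 = 20
20 + 2 = 22

22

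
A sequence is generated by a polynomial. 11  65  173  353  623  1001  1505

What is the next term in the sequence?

2153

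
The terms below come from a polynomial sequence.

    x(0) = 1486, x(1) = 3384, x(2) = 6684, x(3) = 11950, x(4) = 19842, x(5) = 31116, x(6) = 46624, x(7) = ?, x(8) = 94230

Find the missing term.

67314

Using the first 7 terms:
Δ: 1898  3300  5266  7892  11274  15508
Δ²: 1402  1966  2626  3382  4234
Δ³: 564  660  756  852
Δ⁴: 96  96  96
Constant fourth difference = 96.
Extend forward: 852 + 96 = 948;  4234 + 948 = 5182;  15508 + 5182 = 20690;  46624 + 20690 = 67314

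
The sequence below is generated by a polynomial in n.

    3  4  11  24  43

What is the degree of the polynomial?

Δ: 1, 7, 13, 19
Δ²: 6, 6, 6
The second differences are constant, so the polynomial has degree 2.

2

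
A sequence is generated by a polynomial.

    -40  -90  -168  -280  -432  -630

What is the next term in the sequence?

-880

D1: -50 , -78 , -112 , -152 , -198
D2: -28 , -34 , -40 , -46
D3: -6 , -6 , -6
Third differences constant at -6.
-46 − 6 = -52;  -198 − 52 = -250;  -630 − 250 = -880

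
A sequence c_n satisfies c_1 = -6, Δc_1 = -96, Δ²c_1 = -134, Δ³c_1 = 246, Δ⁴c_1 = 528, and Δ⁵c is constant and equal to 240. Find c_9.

Build the table forward from the leading diagonal:
Δ⁵: 240, 240, 240, 240, 240, 240, 240, 240, 240
Δ⁴: 528, 768, 1008, 1248, 1488, 1728, 1968, 2208, 2448
Δ³: 246, 774, 1542, 2550, 3798, 5286, 7014, 8982, 11190
Δ²: -134, 112, 886, 2428, 4978, 8776, 14062, 21076, 30058
Δ: -96, -230, -118, 768, 3196, 8174, 16950, 31012, 52088
c: -6, -102, -332, -450, 318, 3514, 11688, 28638, 59650

59650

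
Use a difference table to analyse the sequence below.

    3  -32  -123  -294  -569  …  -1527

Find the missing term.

-972

Using the first 5 terms:
-35, -91, -171, -275
-56, -80, -104
-24, -24
Constant third difference = -24.
Extend forward: -104 − 24 = -128;  -275 − 128 = -403;  -569 − 403 = -972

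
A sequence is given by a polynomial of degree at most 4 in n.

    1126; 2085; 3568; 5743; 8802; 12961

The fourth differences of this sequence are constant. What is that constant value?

24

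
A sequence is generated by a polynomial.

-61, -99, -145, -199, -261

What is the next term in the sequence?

-38, -46, -54, -62
-8, -8, -8
Second differences constant at -8.
-62 − 8 = -70;  -261 − 70 = -331

-331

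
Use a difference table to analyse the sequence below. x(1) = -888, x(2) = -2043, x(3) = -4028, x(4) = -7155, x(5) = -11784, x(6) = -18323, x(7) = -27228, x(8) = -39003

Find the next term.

-54200

Δ: -1155, -1985, -3127, -4629, -6539, -8905, -11775
Δ²: -830, -1142, -1502, -1910, -2366, -2870
Δ³: -312, -360, -408, -456, -504
Δ⁴: -48, -48, -48, -48
The fourth differences are constant (-48).
-504 − 48 = -552;  -2870 − 552 = -3422;  -11775 − 3422 = -15197;  -39003 − 15197 = -54200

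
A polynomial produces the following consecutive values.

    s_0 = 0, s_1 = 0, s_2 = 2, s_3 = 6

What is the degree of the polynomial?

2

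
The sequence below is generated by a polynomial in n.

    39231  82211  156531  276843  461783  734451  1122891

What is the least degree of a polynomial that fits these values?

Δ: 42980, 74320, 120312, 184940, 272668, 388440
Δ²: 31340, 45992, 64628, 87728, 115772
Δ³: 14652, 18636, 23100, 28044
Δ⁴: 3984, 4464, 4944
Δ⁵: 480, 480
The fifth differences are constant, so the polynomial has degree 5.

5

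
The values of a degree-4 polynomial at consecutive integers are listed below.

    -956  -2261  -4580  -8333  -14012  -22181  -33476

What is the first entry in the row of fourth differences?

-72

D1: -1305, -2319, -3753, -5679, -8169, -11295
D2: -1014, -1434, -1926, -2490, -3126
D3: -420, -492, -564, -636
D4: -72, -72, -72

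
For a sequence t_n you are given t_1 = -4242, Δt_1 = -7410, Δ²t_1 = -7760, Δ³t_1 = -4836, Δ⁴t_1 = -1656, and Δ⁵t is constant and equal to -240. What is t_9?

-680978

Build the table forward from the leading diagonal:
Fifth differences: -240  -240  -240  -240  -240  -240  -240  -240  -240
Fourth differences: -1656  -1896  -2136  -2376  -2616  -2856  -3096  -3336  -3576
Third differences: -4836  -6492  -8388  -10524  -12900  -15516  -18372  -21468  -24804
Second differences: -7760  -12596  -19088  -27476  -38000  -50900  -66416  -84788  -106256
First differences: -7410  -15170  -27766  -46854  -74330  -112330  -163230  -229646  -314434
t: -4242  -11652  -26822  -54588  -101442  -175772  -288102  -451332  -680978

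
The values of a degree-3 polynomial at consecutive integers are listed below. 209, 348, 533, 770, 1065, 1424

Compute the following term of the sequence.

139, 185, 237, 295, 359
46, 52, 58, 64
6, 6, 6
Third differences constant at 6.
64 + 6 = 70;  359 + 70 = 429;  1424 + 429 = 1853

1853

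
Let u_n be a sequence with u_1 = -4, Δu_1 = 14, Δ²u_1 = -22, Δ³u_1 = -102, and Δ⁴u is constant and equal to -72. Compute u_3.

2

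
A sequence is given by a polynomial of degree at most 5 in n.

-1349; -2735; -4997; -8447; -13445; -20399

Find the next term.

D1: -1386 , -2262 , -3450 , -4998 , -6954
D2: -876 , -1188 , -1548 , -1956
D3: -312 , -360 , -408
D4: -48 , -48
The fourth differences are constant (-48).
-408 − 48 = -456;  -1956 − 456 = -2412;  -6954 − 2412 = -9366;  -20399 − 9366 = -29765

-29765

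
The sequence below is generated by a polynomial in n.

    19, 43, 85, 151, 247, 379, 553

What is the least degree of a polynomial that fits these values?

3

D1: 24, 42, 66, 96, 132, 174
D2: 18, 24, 30, 36, 42
D3: 6, 6, 6, 6
The third differences are constant, so the polynomial has degree 3.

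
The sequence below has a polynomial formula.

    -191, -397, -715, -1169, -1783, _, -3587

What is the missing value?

Using the first 5 terms:
First differences: -206, -318, -454, -614
Second differences: -112, -136, -160
Third differences: -24, -24
Constant third difference = -24.
Extend forward: -160 − 24 = -184;  -614 − 184 = -798;  -1783 − 798 = -2581

-2581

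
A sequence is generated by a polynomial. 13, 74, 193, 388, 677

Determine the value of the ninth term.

3133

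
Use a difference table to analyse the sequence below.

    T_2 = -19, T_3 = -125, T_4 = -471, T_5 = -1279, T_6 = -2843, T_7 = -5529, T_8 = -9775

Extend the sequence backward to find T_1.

-3

D1: -106, -346, -808, -1564, -2686, -4246
D2: -240, -462, -756, -1122, -1560
D3: -222, -294, -366, -438
D4: -72, -72, -72
The fourth differences are constant at -72.
Work back: -222 + 72 = -150;  -240 + 150 = -90;  -106 + 90 = -16;  -19 + 16 = -3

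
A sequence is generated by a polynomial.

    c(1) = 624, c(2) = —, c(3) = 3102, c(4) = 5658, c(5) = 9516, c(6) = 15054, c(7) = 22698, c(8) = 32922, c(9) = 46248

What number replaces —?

1518

Using the last 7 terms:
First differences: 2556  3858  5538  7644  10224  13326
Second differences: 1302  1680  2106  2580  3102
Third differences: 378  426  474  522
Fourth differences: 48  48  48
Constant fourth difference = 48.
Extend backward: 378 − 48 = 330;  1302 − 330 = 972;  2556 − 972 = 1584;  3102 − 1584 = 1518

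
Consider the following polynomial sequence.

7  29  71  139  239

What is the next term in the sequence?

Δ: 22, 42, 68, 100
Δ²: 20, 26, 32
Δ³: 6, 6
Third differences constant at 6.
32 + 6 = 38;  100 + 38 = 138;  239 + 138 = 377

377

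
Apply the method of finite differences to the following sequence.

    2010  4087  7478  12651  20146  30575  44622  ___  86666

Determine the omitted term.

63043

Using the first 7 terms:
Δ: 2077, 3391, 5173, 7495, 10429, 14047
Δ²: 1314, 1782, 2322, 2934, 3618
Δ³: 468, 540, 612, 684
Δ⁴: 72, 72, 72
Constant fourth difference = 72.
Extend forward: 684 + 72 = 756;  3618 + 756 = 4374;  14047 + 4374 = 18421;  44622 + 18421 = 63043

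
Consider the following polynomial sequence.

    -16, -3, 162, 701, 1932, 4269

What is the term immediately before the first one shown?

-3

First differences: 13  165  539  1231  2337
Second differences: 152  374  692  1106
Third differences: 222  318  414
Fourth differences: 96  96
The fourth differences are constant at 96.
Work back: 222 − 96 = 126;  152 − 126 = 26;  13 − 26 = -13;  -16 + 13 = -3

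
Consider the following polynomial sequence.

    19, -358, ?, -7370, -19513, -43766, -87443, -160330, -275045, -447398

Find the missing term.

-2135

Using the last 7 terms:
Δ: -12143, -24253, -43677, -72887, -114715, -172353
Δ²: -12110, -19424, -29210, -41828, -57638
Δ³: -7314, -9786, -12618, -15810
Δ⁴: -2472, -2832, -3192
Δ⁵: -360, -360
Constant fifth difference = -360.
Extend backward: -2472 + 360 = -2112;  -7314 + 2112 = -5202;  -12110 + 5202 = -6908;  -12143 + 6908 = -5235;  -7370 + 5235 = -2135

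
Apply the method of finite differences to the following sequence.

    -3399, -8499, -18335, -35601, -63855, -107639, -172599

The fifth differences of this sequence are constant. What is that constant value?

-120

First differences: -5100, -9836, -17266, -28254, -43784, -64960
Second differences: -4736, -7430, -10988, -15530, -21176
Third differences: -2694, -3558, -4542, -5646
Fourth differences: -864, -984, -1104
Fifth differences: -120, -120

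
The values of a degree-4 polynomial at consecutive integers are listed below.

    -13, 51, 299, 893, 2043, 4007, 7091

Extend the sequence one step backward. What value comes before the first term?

-7

64  248  594  1150  1964  3084
184  346  556  814  1120
162  210  258  306
48  48  48
The fourth differences are constant at 48.
Work back: 162 − 48 = 114;  184 − 114 = 70;  64 − 70 = -6;  -13 + 6 = -7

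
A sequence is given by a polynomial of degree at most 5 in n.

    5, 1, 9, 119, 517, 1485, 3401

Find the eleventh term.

31465

Δ: -4, 8, 110, 398, 968, 1916
Δ²: 12, 102, 288, 570, 948
Δ³: 90, 186, 282, 378
Δ⁴: 96, 96, 96
Fourth differences constant at 96.
378 + 96 = 474;  948 + 474 = 1422;  1916 + 1422 = 3338;  3401 + 3338 = 6739
474 + 96 = 570;  1422 + 570 = 1992;  3338 + 1992 = 5330;  6739 + 5330 = 12069
570 + 96 = 666;  1992 + 666 = 2658;  5330 + 2658 = 7988;  12069 + 7988 = 20057
666 + 96 = 762;  2658 + 762 = 3420;  7988 + 3420 = 11408;  20057 + 11408 = 31465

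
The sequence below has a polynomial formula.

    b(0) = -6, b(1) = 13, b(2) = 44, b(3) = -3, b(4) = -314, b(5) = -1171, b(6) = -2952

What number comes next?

Δ: 19, 31, -47, -311, -857, -1781
Δ²: 12, -78, -264, -546, -924
Δ³: -90, -186, -282, -378
Δ⁴: -96, -96, -96
Constant fourth difference = -96, so extend:
-378 − 96 = -474;  -924 − 474 = -1398;  -1781 − 1398 = -3179;  -2952 − 3179 = -6131

-6131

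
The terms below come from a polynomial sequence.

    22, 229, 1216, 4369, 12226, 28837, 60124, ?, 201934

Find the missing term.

Using the first 7 terms:
First differences: 207, 987, 3153, 7857, 16611, 31287
Second differences: 780, 2166, 4704, 8754, 14676
Third differences: 1386, 2538, 4050, 5922
Fourth differences: 1152, 1512, 1872
Fifth differences: 360, 360
Constant fifth difference = 360.
Extend forward: 1872 + 360 = 2232;  5922 + 2232 = 8154;  14676 + 8154 = 22830;  31287 + 22830 = 54117;  60124 + 54117 = 114241

114241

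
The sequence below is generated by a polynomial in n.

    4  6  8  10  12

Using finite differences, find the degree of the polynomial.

Δ: 2, 2, 2, 2
The first differences are constant, so the polynomial has degree 1.

1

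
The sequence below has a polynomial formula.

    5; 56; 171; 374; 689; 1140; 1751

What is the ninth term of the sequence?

3549

First differences: 51, 115, 203, 315, 451, 611
Second differences: 64, 88, 112, 136, 160
Third differences: 24, 24, 24, 24
Constant third difference = 24, so extend:
160 + 24 = 184;  611 + 184 = 795;  1751 + 795 = 2546
184 + 24 = 208;  795 + 208 = 1003;  2546 + 1003 = 3549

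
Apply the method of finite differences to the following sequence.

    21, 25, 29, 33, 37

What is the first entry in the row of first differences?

4

First differences: 4, 4, 4, 4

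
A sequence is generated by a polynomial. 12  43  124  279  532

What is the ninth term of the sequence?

3004

Δ: 31  81  155  253
Δ²: 50  74  98
Δ³: 24  24
The third differences are constant (24).
98 + 24 = 122;  253 + 122 = 375;  532 + 375 = 907
122 + 24 = 146;  375 + 146 = 521;  907 + 521 = 1428
146 + 24 = 170;  521 + 170 = 691;  1428 + 691 = 2119
170 + 24 = 194;  691 + 194 = 885;  2119 + 885 = 3004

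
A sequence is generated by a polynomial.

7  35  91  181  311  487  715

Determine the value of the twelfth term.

2845

Δ: 28 , 56 , 90 , 130 , 176 , 228
Δ²: 28 , 34 , 40 , 46 , 52
Δ³: 6 , 6 , 6 , 6
Third differences constant at 6.
52 + 6 = 58;  228 + 58 = 286;  715 + 286 = 1001
58 + 6 = 64;  286 + 64 = 350;  1001 + 350 = 1351
64 + 6 = 70;  350 + 70 = 420;  1351 + 420 = 1771
70 + 6 = 76;  420 + 76 = 496;  1771 + 496 = 2267
76 + 6 = 82;  496 + 82 = 578;  2267 + 578 = 2845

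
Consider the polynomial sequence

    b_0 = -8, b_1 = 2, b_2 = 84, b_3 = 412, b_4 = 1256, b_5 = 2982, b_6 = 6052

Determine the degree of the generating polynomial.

4

First differences: 10, 82, 328, 844, 1726, 3070
Second differences: 72, 246, 516, 882, 1344
Third differences: 174, 270, 366, 462
Fourth differences: 96, 96, 96
The fourth differences are constant, so the polynomial has degree 4.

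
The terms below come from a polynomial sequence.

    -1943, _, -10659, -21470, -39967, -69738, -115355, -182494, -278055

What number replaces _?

Using the last 7 terms:
Δ: -10811  -18497  -29771  -45617  -67139  -95561
Δ²: -7686  -11274  -15846  -21522  -28422
Δ³: -3588  -4572  -5676  -6900
Δ⁴: -984  -1104  -1224
Δ⁵: -120  -120
Constant fifth difference = -120.
Extend backward: -984 + 120 = -864;  -3588 + 864 = -2724;  -7686 + 2724 = -4962;  -10811 + 4962 = -5849;  -10659 + 5849 = -4810

-4810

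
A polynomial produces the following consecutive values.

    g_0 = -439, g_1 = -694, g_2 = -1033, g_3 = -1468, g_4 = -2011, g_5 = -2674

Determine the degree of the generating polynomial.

3

D1: -255, -339, -435, -543, -663
D2: -84, -96, -108, -120
D3: -12, -12, -12
The third differences are constant, so the polynomial has degree 3.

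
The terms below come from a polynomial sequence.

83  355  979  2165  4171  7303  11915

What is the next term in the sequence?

18409

Δ: 272, 624, 1186, 2006, 3132, 4612
Δ²: 352, 562, 820, 1126, 1480
Δ³: 210, 258, 306, 354
Δ⁴: 48, 48, 48
Constant fourth difference = 48, so extend:
354 + 48 = 402;  1480 + 402 = 1882;  4612 + 1882 = 6494;  11915 + 6494 = 18409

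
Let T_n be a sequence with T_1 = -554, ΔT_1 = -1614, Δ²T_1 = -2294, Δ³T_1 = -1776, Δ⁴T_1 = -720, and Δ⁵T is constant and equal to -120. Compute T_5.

Build the table forward from the leading diagonal:
Δ⁵: -120, -120, -120, -120, -120
Δ⁴: -720, -840, -960, -1080, -1200
Δ³: -1776, -2496, -3336, -4296, -5376
Δ²: -2294, -4070, -6566, -9902, -14198
Δ: -1614, -3908, -7978, -14544, -24446
T: -554, -2168, -6076, -14054, -28598

-28598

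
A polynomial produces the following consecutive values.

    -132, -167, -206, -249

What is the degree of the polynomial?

2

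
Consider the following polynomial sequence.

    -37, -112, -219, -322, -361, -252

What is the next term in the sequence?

Δ: -75, -107, -103, -39, 109
Δ²: -32, 4, 64, 148
Δ³: 36, 60, 84
Δ⁴: 24, 24
Fourth differences constant at 24.
84 + 24 = 108;  148 + 108 = 256;  109 + 256 = 365;  -252 + 365 = 113

113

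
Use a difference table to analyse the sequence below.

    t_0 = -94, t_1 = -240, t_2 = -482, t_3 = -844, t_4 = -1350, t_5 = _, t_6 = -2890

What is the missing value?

-2024

Using the first 5 terms:
-146, -242, -362, -506
-96, -120, -144
-24, -24
Constant third difference = -24.
Extend forward: -144 − 24 = -168;  -506 − 168 = -674;  -1350 − 674 = -2024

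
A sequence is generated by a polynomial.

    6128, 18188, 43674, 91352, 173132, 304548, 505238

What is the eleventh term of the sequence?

2564018

D1: 12060 , 25486 , 47678 , 81780 , 131416 , 200690
D2: 13426 , 22192 , 34102 , 49636 , 69274
D3: 8766 , 11910 , 15534 , 19638
D4: 3144 , 3624 , 4104
D5: 480 , 480
Constant fifth difference = 480, so extend:
4104 + 480 = 4584;  19638 + 4584 = 24222;  69274 + 24222 = 93496;  200690 + 93496 = 294186;  505238 + 294186 = 799424
4584 + 480 = 5064;  24222 + 5064 = 29286;  93496 + 29286 = 122782;  294186 + 122782 = 416968;  799424 + 416968 = 1216392
5064 + 480 = 5544;  29286 + 5544 = 34830;  122782 + 34830 = 157612;  416968 + 157612 = 574580;  1216392 + 574580 = 1790972
5544 + 480 = 6024;  34830 + 6024 = 40854;  157612 + 40854 = 198466;  574580 + 198466 = 773046;  1790972 + 773046 = 2564018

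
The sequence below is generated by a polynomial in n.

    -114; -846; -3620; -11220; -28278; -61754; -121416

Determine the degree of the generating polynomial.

5

First differences: -732, -2774, -7600, -17058, -33476, -59662
Second differences: -2042, -4826, -9458, -16418, -26186
Third differences: -2784, -4632, -6960, -9768
Fourth differences: -1848, -2328, -2808
Fifth differences: -480, -480
The fifth differences are constant, so the polynomial has degree 5.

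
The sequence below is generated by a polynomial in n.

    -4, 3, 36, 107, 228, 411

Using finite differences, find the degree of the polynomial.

3

First differences: 7, 33, 71, 121, 183
Second differences: 26, 38, 50, 62
Third differences: 12, 12, 12
The third differences are constant, so the polynomial has degree 3.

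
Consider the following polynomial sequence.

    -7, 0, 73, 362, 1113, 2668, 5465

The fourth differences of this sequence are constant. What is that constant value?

96

D1: 7, 73, 289, 751, 1555, 2797
D2: 66, 216, 462, 804, 1242
D3: 150, 246, 342, 438
D4: 96, 96, 96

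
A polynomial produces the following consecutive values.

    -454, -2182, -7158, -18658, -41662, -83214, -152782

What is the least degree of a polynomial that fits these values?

5

-1728, -4976, -11500, -23004, -41552, -69568
-3248, -6524, -11504, -18548, -28016
-3276, -4980, -7044, -9468
-1704, -2064, -2424
-360, -360
The fifth differences are constant, so the polynomial has degree 5.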